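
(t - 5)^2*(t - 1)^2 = t^4 - 12*t^3 + 46*t^2 - 60*t + 25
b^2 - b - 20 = (b - 5)*(b + 4)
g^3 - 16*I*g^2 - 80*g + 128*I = (g - 8*I)*(g - 4*I)^2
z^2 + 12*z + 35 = (z + 5)*(z + 7)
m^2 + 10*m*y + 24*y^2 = (m + 4*y)*(m + 6*y)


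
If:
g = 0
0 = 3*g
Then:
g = 0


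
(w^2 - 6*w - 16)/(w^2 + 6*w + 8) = (w - 8)/(w + 4)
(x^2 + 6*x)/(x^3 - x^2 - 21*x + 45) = x*(x + 6)/(x^3 - x^2 - 21*x + 45)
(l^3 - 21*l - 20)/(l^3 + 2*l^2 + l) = (l^2 - l - 20)/(l*(l + 1))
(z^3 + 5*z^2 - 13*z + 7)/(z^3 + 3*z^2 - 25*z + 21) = (z - 1)/(z - 3)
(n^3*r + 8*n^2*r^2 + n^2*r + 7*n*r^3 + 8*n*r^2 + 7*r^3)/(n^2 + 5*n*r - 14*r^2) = r*(-n^2 - n*r - n - r)/(-n + 2*r)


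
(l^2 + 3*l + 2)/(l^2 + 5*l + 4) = (l + 2)/(l + 4)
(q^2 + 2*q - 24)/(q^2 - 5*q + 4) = (q + 6)/(q - 1)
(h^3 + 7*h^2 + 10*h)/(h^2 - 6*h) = (h^2 + 7*h + 10)/(h - 6)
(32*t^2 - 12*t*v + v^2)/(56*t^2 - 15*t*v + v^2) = (4*t - v)/(7*t - v)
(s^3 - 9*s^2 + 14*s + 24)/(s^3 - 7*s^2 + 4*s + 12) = (s - 4)/(s - 2)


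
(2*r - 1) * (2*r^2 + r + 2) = 4*r^3 + 3*r - 2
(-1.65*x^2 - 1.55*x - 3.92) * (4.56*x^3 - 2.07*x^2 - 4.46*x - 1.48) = -7.524*x^5 - 3.6525*x^4 - 7.3077*x^3 + 17.4694*x^2 + 19.7772*x + 5.8016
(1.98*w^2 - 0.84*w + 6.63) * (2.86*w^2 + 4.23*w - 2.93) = 5.6628*w^4 + 5.973*w^3 + 9.6072*w^2 + 30.5061*w - 19.4259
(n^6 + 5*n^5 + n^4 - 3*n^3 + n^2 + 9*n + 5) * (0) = 0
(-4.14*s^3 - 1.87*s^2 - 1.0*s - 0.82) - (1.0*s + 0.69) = -4.14*s^3 - 1.87*s^2 - 2.0*s - 1.51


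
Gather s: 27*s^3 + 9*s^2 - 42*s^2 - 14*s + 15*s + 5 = 27*s^3 - 33*s^2 + s + 5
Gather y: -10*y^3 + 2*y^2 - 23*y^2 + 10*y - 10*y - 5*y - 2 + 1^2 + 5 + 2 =-10*y^3 - 21*y^2 - 5*y + 6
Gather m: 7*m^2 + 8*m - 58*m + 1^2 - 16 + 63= 7*m^2 - 50*m + 48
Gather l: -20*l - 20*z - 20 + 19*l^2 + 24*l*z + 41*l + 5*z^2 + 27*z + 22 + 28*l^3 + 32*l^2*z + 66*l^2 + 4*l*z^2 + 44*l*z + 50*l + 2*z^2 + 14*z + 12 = 28*l^3 + l^2*(32*z + 85) + l*(4*z^2 + 68*z + 71) + 7*z^2 + 21*z + 14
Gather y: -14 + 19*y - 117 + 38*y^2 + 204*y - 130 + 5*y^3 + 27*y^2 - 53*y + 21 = 5*y^3 + 65*y^2 + 170*y - 240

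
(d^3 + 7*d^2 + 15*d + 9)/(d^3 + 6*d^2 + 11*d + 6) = (d + 3)/(d + 2)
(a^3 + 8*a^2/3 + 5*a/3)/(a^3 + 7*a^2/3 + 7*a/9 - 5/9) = 3*a/(3*a - 1)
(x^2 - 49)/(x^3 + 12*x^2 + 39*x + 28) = (x - 7)/(x^2 + 5*x + 4)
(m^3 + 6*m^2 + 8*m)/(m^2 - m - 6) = m*(m + 4)/(m - 3)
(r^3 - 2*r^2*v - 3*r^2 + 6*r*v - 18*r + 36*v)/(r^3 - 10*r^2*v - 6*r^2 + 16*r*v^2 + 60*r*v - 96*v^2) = (r + 3)/(r - 8*v)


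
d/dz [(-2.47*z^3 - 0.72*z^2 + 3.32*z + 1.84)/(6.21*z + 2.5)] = (-30.6774*z^3 - 22.9962*z^2 - 3.6*z - 3.1264)/(38.5641*z^2 + 31.05*z + 6.25)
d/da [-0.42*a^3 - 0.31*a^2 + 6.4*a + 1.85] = -1.26*a^2 - 0.62*a + 6.4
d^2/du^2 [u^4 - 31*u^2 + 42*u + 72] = 12*u^2 - 62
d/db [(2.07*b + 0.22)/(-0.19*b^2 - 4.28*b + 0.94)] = (0.3933*b^2 + 0.0836000000000006*b + 2.8874)/(0.0361*b^4 + 1.6264*b^3 + 17.9612*b^2 - 8.0464*b + 0.8836)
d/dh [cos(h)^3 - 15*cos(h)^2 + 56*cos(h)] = (-3*cos(h)^2 + 30*cos(h) - 56)*sin(h)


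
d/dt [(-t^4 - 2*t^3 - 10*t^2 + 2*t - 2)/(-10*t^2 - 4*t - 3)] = 2*(10*t^5 + 16*t^4 + 14*t^3 + 39*t^2 + 10*t - 7)/(100*t^4 + 80*t^3 + 76*t^2 + 24*t + 9)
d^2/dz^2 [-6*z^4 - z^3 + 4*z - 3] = 6*z*(-12*z - 1)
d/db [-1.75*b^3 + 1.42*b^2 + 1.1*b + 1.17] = -5.25*b^2 + 2.84*b + 1.1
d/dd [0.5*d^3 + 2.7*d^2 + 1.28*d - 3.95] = 1.5*d^2 + 5.4*d + 1.28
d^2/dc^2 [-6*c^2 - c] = -12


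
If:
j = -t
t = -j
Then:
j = -t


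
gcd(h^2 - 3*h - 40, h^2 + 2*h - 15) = h + 5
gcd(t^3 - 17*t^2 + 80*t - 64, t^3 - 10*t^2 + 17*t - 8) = t^2 - 9*t + 8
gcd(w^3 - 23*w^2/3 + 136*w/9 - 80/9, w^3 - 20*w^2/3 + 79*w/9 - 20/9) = w^2 - 19*w/3 + 20/3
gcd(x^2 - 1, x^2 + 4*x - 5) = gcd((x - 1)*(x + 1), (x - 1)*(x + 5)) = x - 1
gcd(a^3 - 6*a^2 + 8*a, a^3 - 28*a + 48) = a^2 - 6*a + 8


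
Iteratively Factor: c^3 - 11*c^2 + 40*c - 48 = (c - 4)*(c^2 - 7*c + 12) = (c - 4)^2*(c - 3)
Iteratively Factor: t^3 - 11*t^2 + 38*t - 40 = (t - 5)*(t^2 - 6*t + 8) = (t - 5)*(t - 4)*(t - 2)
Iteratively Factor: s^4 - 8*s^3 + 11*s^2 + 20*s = (s - 5)*(s^3 - 3*s^2 - 4*s) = (s - 5)*(s + 1)*(s^2 - 4*s) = (s - 5)*(s - 4)*(s + 1)*(s)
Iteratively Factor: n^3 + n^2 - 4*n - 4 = (n + 2)*(n^2 - n - 2) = (n - 2)*(n + 2)*(n + 1)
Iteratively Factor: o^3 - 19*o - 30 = (o - 5)*(o^2 + 5*o + 6) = (o - 5)*(o + 3)*(o + 2)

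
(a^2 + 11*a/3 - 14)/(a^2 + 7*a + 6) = (a - 7/3)/(a + 1)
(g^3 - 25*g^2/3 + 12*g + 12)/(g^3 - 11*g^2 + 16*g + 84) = (g^2 - 7*g/3 - 2)/(g^2 - 5*g - 14)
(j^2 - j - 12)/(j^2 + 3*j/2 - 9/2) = 2*(j - 4)/(2*j - 3)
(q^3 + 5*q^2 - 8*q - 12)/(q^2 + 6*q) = q - 1 - 2/q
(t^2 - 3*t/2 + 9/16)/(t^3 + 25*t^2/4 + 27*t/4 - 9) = (t - 3/4)/(t^2 + 7*t + 12)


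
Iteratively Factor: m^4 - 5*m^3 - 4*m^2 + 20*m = (m + 2)*(m^3 - 7*m^2 + 10*m) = m*(m + 2)*(m^2 - 7*m + 10) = m*(m - 2)*(m + 2)*(m - 5)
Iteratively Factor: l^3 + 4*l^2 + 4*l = (l + 2)*(l^2 + 2*l) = (l + 2)^2*(l)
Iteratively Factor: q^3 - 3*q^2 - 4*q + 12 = (q - 2)*(q^2 - q - 6) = (q - 2)*(q + 2)*(q - 3)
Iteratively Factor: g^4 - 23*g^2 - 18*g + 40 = (g - 5)*(g^3 + 5*g^2 + 2*g - 8) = (g - 5)*(g + 2)*(g^2 + 3*g - 4) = (g - 5)*(g + 2)*(g + 4)*(g - 1)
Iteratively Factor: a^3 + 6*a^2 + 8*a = (a + 2)*(a^2 + 4*a) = a*(a + 2)*(a + 4)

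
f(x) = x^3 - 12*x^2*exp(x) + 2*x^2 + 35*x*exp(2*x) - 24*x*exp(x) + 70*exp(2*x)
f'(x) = -12*x^2*exp(x) + 3*x^2 + 70*x*exp(2*x) - 48*x*exp(x) + 4*x + 175*exp(2*x) - 24*exp(x)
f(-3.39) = -17.94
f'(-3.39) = 20.87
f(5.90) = 36640377.83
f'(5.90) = 78087888.60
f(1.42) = 1814.56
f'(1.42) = 4226.91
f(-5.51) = -107.50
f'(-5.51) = 68.54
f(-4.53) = -53.41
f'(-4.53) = 42.86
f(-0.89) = 12.30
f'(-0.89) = 21.61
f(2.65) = 30544.51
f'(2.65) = 68920.24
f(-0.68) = 17.92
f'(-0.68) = 32.93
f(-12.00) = -1440.01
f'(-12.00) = 383.99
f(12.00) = 12979341731979.80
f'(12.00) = 26886080069116.70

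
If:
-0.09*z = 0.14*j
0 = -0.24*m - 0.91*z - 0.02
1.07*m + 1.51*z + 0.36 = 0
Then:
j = -0.07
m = -0.49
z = 0.11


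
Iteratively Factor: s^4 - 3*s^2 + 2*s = (s + 2)*(s^3 - 2*s^2 + s) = (s - 1)*(s + 2)*(s^2 - s) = s*(s - 1)*(s + 2)*(s - 1)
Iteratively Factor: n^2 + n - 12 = (n + 4)*(n - 3)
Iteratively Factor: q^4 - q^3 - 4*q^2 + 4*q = (q)*(q^3 - q^2 - 4*q + 4) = q*(q - 2)*(q^2 + q - 2) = q*(q - 2)*(q + 2)*(q - 1)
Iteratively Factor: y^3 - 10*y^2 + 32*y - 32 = (y - 4)*(y^2 - 6*y + 8) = (y - 4)*(y - 2)*(y - 4)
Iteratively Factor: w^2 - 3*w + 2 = (w - 1)*(w - 2)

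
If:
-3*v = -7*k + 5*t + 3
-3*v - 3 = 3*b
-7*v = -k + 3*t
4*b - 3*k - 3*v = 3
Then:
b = 105/34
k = 245/34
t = 203/17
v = -139/34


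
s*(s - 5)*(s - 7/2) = s^3 - 17*s^2/2 + 35*s/2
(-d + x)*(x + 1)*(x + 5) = -d*x^2 - 6*d*x - 5*d + x^3 + 6*x^2 + 5*x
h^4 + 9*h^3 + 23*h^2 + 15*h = h*(h + 1)*(h + 3)*(h + 5)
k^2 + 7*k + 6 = (k + 1)*(k + 6)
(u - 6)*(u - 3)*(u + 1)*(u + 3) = u^4 - 5*u^3 - 15*u^2 + 45*u + 54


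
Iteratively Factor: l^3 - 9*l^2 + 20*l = (l - 5)*(l^2 - 4*l) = l*(l - 5)*(l - 4)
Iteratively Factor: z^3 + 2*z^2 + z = (z)*(z^2 + 2*z + 1) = z*(z + 1)*(z + 1)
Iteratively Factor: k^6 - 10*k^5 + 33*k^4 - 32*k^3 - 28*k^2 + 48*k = (k)*(k^5 - 10*k^4 + 33*k^3 - 32*k^2 - 28*k + 48) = k*(k - 4)*(k^4 - 6*k^3 + 9*k^2 + 4*k - 12) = k*(k - 4)*(k - 3)*(k^3 - 3*k^2 + 4) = k*(k - 4)*(k - 3)*(k - 2)*(k^2 - k - 2) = k*(k - 4)*(k - 3)*(k - 2)*(k + 1)*(k - 2)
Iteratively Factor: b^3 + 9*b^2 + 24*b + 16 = (b + 4)*(b^2 + 5*b + 4) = (b + 4)^2*(b + 1)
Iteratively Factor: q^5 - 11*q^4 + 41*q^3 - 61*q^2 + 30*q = (q - 1)*(q^4 - 10*q^3 + 31*q^2 - 30*q) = q*(q - 1)*(q^3 - 10*q^2 + 31*q - 30) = q*(q - 3)*(q - 1)*(q^2 - 7*q + 10) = q*(q - 3)*(q - 2)*(q - 1)*(q - 5)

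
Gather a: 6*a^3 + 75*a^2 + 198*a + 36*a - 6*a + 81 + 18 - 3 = 6*a^3 + 75*a^2 + 228*a + 96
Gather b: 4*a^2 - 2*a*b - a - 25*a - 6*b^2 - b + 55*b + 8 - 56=4*a^2 - 26*a - 6*b^2 + b*(54 - 2*a) - 48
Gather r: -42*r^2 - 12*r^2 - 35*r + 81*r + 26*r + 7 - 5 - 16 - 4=-54*r^2 + 72*r - 18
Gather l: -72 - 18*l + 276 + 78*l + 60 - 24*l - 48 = 36*l + 216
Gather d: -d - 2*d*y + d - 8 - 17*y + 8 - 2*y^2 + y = -2*d*y - 2*y^2 - 16*y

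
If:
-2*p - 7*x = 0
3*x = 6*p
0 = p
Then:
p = 0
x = 0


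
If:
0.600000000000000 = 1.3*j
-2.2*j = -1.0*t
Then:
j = 0.46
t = 1.02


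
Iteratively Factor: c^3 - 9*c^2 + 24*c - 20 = (c - 2)*(c^2 - 7*c + 10) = (c - 2)^2*(c - 5)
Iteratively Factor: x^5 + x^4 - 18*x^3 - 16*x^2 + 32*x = (x + 4)*(x^4 - 3*x^3 - 6*x^2 + 8*x) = (x - 4)*(x + 4)*(x^3 + x^2 - 2*x) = (x - 4)*(x + 2)*(x + 4)*(x^2 - x) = (x - 4)*(x - 1)*(x + 2)*(x + 4)*(x)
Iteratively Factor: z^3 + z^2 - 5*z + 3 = (z - 1)*(z^2 + 2*z - 3) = (z - 1)*(z + 3)*(z - 1)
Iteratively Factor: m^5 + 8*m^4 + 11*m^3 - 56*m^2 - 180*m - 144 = (m + 2)*(m^4 + 6*m^3 - m^2 - 54*m - 72) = (m - 3)*(m + 2)*(m^3 + 9*m^2 + 26*m + 24) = (m - 3)*(m + 2)*(m + 3)*(m^2 + 6*m + 8) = (m - 3)*(m + 2)^2*(m + 3)*(m + 4)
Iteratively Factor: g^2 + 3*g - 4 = (g + 4)*(g - 1)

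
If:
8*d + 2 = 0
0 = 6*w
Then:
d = -1/4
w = 0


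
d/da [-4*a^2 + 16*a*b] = -8*a + 16*b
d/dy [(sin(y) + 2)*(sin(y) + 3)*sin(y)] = (3*sin(y)^2 + 10*sin(y) + 6)*cos(y)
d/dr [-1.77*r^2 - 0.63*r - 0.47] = -3.54*r - 0.63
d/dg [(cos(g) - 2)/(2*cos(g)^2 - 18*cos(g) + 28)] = sin(g)/(2*(cos(g) - 7)^2)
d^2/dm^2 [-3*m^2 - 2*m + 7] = -6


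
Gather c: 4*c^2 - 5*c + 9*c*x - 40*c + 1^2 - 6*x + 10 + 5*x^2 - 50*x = 4*c^2 + c*(9*x - 45) + 5*x^2 - 56*x + 11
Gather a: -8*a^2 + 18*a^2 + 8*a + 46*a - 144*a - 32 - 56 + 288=10*a^2 - 90*a + 200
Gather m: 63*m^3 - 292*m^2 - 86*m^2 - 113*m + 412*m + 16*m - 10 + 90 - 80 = 63*m^3 - 378*m^2 + 315*m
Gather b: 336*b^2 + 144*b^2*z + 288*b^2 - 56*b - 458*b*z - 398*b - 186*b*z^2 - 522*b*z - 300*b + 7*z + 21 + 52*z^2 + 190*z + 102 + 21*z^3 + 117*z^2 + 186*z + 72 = b^2*(144*z + 624) + b*(-186*z^2 - 980*z - 754) + 21*z^3 + 169*z^2 + 383*z + 195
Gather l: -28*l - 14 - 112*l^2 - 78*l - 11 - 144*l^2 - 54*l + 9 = -256*l^2 - 160*l - 16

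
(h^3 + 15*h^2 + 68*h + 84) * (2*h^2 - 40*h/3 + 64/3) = 2*h^5 + 50*h^4/3 - 128*h^3/3 - 1256*h^2/3 + 992*h/3 + 1792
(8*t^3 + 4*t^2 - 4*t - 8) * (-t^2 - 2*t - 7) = -8*t^5 - 20*t^4 - 60*t^3 - 12*t^2 + 44*t + 56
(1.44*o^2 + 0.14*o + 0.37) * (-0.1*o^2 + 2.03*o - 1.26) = -0.144*o^4 + 2.9092*o^3 - 1.5672*o^2 + 0.5747*o - 0.4662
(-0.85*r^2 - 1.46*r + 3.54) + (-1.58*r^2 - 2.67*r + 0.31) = -2.43*r^2 - 4.13*r + 3.85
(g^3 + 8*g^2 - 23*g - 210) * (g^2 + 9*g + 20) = g^5 + 17*g^4 + 69*g^3 - 257*g^2 - 2350*g - 4200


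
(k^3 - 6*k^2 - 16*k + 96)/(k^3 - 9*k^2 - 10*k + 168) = (k - 4)/(k - 7)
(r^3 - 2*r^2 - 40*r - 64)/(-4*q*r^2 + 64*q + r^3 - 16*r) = (-r^2 + 6*r + 16)/(4*q*r - 16*q - r^2 + 4*r)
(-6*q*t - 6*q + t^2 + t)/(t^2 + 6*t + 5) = (-6*q + t)/(t + 5)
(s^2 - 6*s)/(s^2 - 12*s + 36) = s/(s - 6)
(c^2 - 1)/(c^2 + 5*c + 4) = (c - 1)/(c + 4)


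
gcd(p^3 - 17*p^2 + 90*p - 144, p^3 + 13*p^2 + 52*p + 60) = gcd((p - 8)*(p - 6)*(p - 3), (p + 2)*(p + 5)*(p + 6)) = 1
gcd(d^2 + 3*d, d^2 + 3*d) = d^2 + 3*d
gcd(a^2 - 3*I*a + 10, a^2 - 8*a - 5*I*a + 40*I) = a - 5*I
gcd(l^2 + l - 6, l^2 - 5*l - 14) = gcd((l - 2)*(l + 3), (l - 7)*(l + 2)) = 1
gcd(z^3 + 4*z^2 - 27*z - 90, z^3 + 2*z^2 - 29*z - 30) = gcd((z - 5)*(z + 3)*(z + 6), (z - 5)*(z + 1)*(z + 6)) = z^2 + z - 30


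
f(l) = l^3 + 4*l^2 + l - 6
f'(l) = 3*l^2 + 8*l + 1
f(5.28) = 257.99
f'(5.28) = 126.88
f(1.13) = 1.68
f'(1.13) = 13.87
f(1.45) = 6.91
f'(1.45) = 18.91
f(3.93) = 120.41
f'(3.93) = 78.77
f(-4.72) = -26.76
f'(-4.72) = 30.08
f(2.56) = 39.55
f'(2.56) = 41.14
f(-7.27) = -186.10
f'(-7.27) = 101.40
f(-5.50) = -56.88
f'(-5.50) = 47.75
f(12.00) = 2310.00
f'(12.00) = 529.00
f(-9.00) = -420.00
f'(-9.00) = 172.00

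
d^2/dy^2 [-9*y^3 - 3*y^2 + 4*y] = -54*y - 6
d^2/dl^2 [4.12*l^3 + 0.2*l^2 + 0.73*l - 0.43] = 24.72*l + 0.4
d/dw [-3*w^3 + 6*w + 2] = 6 - 9*w^2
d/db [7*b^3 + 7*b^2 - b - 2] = 21*b^2 + 14*b - 1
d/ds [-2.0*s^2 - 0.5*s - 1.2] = -4.0*s - 0.5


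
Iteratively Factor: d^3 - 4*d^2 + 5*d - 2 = (d - 1)*(d^2 - 3*d + 2) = (d - 2)*(d - 1)*(d - 1)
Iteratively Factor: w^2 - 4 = (w - 2)*(w + 2)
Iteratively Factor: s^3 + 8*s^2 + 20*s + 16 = (s + 4)*(s^2 + 4*s + 4) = (s + 2)*(s + 4)*(s + 2)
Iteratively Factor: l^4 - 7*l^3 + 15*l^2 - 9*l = (l - 3)*(l^3 - 4*l^2 + 3*l) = (l - 3)*(l - 1)*(l^2 - 3*l) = (l - 3)^2*(l - 1)*(l)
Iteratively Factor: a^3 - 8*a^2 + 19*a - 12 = (a - 4)*(a^2 - 4*a + 3) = (a - 4)*(a - 1)*(a - 3)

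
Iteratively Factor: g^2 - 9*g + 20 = (g - 5)*(g - 4)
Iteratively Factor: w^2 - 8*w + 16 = (w - 4)*(w - 4)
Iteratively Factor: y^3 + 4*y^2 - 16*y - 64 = (y - 4)*(y^2 + 8*y + 16) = (y - 4)*(y + 4)*(y + 4)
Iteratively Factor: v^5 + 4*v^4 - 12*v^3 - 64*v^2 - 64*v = (v + 2)*(v^4 + 2*v^3 - 16*v^2 - 32*v) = (v + 2)*(v + 4)*(v^3 - 2*v^2 - 8*v) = (v - 4)*(v + 2)*(v + 4)*(v^2 + 2*v) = v*(v - 4)*(v + 2)*(v + 4)*(v + 2)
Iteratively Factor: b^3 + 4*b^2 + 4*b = (b + 2)*(b^2 + 2*b) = (b + 2)^2*(b)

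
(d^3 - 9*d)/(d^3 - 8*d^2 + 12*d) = (d^2 - 9)/(d^2 - 8*d + 12)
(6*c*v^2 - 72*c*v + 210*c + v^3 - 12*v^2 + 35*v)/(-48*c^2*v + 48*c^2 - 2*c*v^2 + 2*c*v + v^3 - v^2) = (v^2 - 12*v + 35)/(-8*c*v + 8*c + v^2 - v)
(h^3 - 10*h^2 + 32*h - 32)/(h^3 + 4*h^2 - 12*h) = (h^2 - 8*h + 16)/(h*(h + 6))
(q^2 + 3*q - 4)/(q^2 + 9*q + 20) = (q - 1)/(q + 5)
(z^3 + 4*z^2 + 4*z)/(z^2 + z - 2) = z*(z + 2)/(z - 1)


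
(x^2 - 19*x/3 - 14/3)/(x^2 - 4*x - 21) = (x + 2/3)/(x + 3)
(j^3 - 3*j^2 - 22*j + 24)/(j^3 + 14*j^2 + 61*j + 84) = (j^2 - 7*j + 6)/(j^2 + 10*j + 21)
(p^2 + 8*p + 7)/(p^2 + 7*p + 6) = (p + 7)/(p + 6)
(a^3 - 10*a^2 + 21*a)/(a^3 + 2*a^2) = (a^2 - 10*a + 21)/(a*(a + 2))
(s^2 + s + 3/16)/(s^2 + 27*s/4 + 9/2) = (s + 1/4)/(s + 6)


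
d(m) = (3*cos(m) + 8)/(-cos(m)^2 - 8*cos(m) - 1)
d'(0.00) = 0.00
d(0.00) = -1.10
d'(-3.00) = 0.19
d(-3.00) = 0.85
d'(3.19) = 0.06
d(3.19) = 0.83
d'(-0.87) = 1.28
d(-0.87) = -1.51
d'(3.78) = 1.31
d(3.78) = 1.17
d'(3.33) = 0.26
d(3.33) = 0.86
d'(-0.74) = 0.90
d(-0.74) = -1.37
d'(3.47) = 0.49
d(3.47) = 0.91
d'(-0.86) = 1.25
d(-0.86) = -1.50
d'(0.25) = -0.21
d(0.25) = -1.13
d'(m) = (-2*sin(m)*cos(m) - 8*sin(m))*(3*cos(m) + 8)/(-cos(m)^2 - 8*cos(m) - 1)^2 - 3*sin(m)/(-cos(m)^2 - 8*cos(m) - 1) = (3*sin(m)^2 - 16*cos(m) - 64)*sin(m)/(cos(m)^2 + 8*cos(m) + 1)^2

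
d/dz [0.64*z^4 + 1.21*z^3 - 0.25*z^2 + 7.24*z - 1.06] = 2.56*z^3 + 3.63*z^2 - 0.5*z + 7.24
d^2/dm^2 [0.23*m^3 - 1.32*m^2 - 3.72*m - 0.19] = 1.38*m - 2.64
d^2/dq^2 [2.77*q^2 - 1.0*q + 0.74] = 5.54000000000000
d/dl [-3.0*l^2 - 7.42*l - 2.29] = -6.0*l - 7.42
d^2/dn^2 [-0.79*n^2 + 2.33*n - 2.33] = -1.58000000000000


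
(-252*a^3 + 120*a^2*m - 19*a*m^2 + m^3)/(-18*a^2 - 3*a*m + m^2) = (42*a^2 - 13*a*m + m^2)/(3*a + m)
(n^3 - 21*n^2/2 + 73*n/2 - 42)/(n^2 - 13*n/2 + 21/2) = n - 4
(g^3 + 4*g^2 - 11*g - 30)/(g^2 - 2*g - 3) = (g^2 + 7*g + 10)/(g + 1)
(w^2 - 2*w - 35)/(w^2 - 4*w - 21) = (w + 5)/(w + 3)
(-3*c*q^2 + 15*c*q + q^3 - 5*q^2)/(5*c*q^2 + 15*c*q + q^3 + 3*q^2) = (-3*c*q + 15*c + q^2 - 5*q)/(5*c*q + 15*c + q^2 + 3*q)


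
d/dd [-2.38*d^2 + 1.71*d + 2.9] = 1.71 - 4.76*d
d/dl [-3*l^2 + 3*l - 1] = 3 - 6*l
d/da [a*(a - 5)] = 2*a - 5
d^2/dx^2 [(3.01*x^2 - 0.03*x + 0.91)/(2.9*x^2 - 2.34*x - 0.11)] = (40.34712*x^3 + 51.67974*x^2 - 37.10898*x + 10.634458)/(24.389*x^6 - 59.0382*x^5 + 44.86242*x^4 - 8.334144*x^3 - 1.701678*x^2 - 0.084942*x - 0.001331)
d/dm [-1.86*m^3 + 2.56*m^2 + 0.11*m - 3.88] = -5.58*m^2 + 5.12*m + 0.11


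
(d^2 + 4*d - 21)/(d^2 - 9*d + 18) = (d + 7)/(d - 6)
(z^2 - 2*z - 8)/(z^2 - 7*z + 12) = (z + 2)/(z - 3)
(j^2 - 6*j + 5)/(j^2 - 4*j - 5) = (j - 1)/(j + 1)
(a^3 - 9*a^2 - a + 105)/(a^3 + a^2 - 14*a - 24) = (a^2 - 12*a + 35)/(a^2 - 2*a - 8)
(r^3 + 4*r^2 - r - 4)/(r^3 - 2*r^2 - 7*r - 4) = (r^2 + 3*r - 4)/(r^2 - 3*r - 4)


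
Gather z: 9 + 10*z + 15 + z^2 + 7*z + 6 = z^2 + 17*z + 30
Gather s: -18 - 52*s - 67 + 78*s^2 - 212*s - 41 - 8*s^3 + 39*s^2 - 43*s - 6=-8*s^3 + 117*s^2 - 307*s - 132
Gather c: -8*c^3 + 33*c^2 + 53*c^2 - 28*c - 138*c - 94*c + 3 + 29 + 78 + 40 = -8*c^3 + 86*c^2 - 260*c + 150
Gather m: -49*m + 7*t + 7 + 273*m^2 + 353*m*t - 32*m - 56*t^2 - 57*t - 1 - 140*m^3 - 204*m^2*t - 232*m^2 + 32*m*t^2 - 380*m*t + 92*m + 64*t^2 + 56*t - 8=-140*m^3 + m^2*(41 - 204*t) + m*(32*t^2 - 27*t + 11) + 8*t^2 + 6*t - 2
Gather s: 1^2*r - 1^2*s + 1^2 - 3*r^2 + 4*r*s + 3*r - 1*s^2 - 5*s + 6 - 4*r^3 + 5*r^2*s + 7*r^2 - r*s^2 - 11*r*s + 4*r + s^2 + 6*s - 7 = -4*r^3 + 4*r^2 - r*s^2 + 8*r + s*(5*r^2 - 7*r)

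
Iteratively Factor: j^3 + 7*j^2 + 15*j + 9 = (j + 3)*(j^2 + 4*j + 3) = (j + 1)*(j + 3)*(j + 3)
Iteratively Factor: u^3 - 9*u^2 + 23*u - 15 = (u - 3)*(u^2 - 6*u + 5) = (u - 3)*(u - 1)*(u - 5)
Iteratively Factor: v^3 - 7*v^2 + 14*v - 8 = (v - 1)*(v^2 - 6*v + 8) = (v - 4)*(v - 1)*(v - 2)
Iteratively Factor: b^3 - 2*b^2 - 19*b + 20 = (b - 1)*(b^2 - b - 20) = (b - 5)*(b - 1)*(b + 4)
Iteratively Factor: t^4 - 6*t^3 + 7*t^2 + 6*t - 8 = (t - 1)*(t^3 - 5*t^2 + 2*t + 8) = (t - 4)*(t - 1)*(t^2 - t - 2) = (t - 4)*(t - 2)*(t - 1)*(t + 1)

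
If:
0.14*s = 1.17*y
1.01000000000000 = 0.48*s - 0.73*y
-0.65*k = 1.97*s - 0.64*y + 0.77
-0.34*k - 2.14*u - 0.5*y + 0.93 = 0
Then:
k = -8.68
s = 2.57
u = 1.74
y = 0.31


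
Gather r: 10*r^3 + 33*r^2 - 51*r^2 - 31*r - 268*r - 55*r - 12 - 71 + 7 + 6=10*r^3 - 18*r^2 - 354*r - 70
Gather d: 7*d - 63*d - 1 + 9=8 - 56*d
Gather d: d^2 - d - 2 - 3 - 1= d^2 - d - 6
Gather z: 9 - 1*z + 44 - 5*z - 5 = 48 - 6*z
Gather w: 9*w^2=9*w^2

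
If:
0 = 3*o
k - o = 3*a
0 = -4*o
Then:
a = k/3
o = 0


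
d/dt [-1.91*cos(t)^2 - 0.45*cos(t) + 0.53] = (3.82*cos(t) + 0.45)*sin(t)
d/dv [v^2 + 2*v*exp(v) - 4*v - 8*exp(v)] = 2*v*exp(v) + 2*v - 6*exp(v) - 4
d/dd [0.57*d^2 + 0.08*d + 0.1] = 1.14*d + 0.08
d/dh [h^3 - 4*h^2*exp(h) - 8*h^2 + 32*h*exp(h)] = -4*h^2*exp(h) + 3*h^2 + 24*h*exp(h) - 16*h + 32*exp(h)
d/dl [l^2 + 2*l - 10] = 2*l + 2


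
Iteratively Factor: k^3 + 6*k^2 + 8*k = (k + 2)*(k^2 + 4*k) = k*(k + 2)*(k + 4)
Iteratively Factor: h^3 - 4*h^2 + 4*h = (h - 2)*(h^2 - 2*h) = h*(h - 2)*(h - 2)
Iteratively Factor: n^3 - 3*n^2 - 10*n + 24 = (n - 2)*(n^2 - n - 12) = (n - 2)*(n + 3)*(n - 4)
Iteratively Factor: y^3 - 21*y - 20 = (y + 4)*(y^2 - 4*y - 5) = (y + 1)*(y + 4)*(y - 5)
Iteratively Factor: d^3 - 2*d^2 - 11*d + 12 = (d - 1)*(d^2 - d - 12) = (d - 4)*(d - 1)*(d + 3)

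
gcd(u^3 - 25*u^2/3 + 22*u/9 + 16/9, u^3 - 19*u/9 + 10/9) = u - 2/3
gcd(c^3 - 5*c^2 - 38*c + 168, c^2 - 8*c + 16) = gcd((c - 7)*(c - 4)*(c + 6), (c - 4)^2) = c - 4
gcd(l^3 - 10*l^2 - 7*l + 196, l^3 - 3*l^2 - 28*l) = l^2 - 3*l - 28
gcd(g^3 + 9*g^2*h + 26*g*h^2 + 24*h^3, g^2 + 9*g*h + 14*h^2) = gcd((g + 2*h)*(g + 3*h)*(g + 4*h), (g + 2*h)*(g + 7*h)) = g + 2*h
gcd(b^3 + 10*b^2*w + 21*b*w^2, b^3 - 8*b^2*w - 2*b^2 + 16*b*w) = b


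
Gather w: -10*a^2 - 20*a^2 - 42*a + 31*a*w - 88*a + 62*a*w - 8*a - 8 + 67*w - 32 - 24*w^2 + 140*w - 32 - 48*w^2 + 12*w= -30*a^2 - 138*a - 72*w^2 + w*(93*a + 219) - 72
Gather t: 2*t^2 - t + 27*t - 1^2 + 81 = 2*t^2 + 26*t + 80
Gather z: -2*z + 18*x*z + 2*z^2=2*z^2 + z*(18*x - 2)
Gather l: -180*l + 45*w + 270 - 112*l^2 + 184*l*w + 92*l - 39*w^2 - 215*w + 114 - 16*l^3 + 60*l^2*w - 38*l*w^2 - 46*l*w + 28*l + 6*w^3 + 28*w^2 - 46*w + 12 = -16*l^3 + l^2*(60*w - 112) + l*(-38*w^2 + 138*w - 60) + 6*w^3 - 11*w^2 - 216*w + 396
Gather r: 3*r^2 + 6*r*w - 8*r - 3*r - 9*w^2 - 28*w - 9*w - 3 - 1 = 3*r^2 + r*(6*w - 11) - 9*w^2 - 37*w - 4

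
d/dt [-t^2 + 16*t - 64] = 16 - 2*t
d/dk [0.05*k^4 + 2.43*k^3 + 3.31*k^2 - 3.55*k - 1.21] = 0.2*k^3 + 7.29*k^2 + 6.62*k - 3.55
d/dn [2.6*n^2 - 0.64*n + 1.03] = 5.2*n - 0.64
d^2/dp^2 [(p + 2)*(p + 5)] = 2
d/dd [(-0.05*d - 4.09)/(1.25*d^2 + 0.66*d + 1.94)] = (0.0625*d^2 + 10.225*d + 2.6024)/(1.5625*d^4 + 1.65*d^3 + 5.2856*d^2 + 2.5608*d + 3.7636)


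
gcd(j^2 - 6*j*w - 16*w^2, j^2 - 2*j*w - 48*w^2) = -j + 8*w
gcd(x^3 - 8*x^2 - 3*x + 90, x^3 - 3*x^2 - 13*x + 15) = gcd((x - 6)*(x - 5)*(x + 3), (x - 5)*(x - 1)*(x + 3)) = x^2 - 2*x - 15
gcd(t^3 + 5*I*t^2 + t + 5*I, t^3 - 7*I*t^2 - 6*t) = t - I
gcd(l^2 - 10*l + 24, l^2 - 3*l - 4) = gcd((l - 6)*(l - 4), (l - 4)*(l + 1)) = l - 4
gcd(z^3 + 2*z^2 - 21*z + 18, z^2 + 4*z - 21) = z - 3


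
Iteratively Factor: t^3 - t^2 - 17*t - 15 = (t - 5)*(t^2 + 4*t + 3) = (t - 5)*(t + 1)*(t + 3)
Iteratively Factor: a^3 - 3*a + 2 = (a - 1)*(a^2 + a - 2) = (a - 1)^2*(a + 2)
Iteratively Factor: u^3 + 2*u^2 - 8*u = (u - 2)*(u^2 + 4*u) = (u - 2)*(u + 4)*(u)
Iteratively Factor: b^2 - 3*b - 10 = (b - 5)*(b + 2)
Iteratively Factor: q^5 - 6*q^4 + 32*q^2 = (q)*(q^4 - 6*q^3 + 32*q) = q^2*(q^3 - 6*q^2 + 32) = q^2*(q - 4)*(q^2 - 2*q - 8) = q^2*(q - 4)^2*(q + 2)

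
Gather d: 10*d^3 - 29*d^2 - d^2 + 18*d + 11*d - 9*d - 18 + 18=10*d^3 - 30*d^2 + 20*d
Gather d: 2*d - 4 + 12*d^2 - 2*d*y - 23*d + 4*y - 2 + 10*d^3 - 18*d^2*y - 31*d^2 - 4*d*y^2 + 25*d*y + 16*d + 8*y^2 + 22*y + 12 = 10*d^3 + d^2*(-18*y - 19) + d*(-4*y^2 + 23*y - 5) + 8*y^2 + 26*y + 6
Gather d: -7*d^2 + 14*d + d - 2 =-7*d^2 + 15*d - 2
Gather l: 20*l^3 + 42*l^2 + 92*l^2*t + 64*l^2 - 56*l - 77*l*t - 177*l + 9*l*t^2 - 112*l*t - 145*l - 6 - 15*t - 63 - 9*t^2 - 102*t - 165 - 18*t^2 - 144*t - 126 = 20*l^3 + l^2*(92*t + 106) + l*(9*t^2 - 189*t - 378) - 27*t^2 - 261*t - 360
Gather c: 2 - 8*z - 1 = 1 - 8*z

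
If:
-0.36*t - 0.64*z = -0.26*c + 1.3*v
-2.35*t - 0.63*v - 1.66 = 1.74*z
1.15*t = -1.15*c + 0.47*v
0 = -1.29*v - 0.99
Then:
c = 5.21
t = -5.52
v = -0.77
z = 6.78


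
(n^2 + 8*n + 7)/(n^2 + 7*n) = (n + 1)/n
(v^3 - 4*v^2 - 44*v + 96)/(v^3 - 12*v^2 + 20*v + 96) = (v^2 + 4*v - 12)/(v^2 - 4*v - 12)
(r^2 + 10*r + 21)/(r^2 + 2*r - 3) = (r + 7)/(r - 1)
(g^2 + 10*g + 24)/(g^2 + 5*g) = (g^2 + 10*g + 24)/(g*(g + 5))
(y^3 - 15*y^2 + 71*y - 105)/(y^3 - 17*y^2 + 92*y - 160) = (y^2 - 10*y + 21)/(y^2 - 12*y + 32)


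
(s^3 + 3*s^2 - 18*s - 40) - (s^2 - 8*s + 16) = s^3 + 2*s^2 - 10*s - 56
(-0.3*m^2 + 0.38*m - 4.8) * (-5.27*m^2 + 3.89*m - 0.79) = 1.581*m^4 - 3.1696*m^3 + 27.0112*m^2 - 18.9722*m + 3.792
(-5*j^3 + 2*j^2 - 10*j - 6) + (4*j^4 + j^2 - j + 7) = 4*j^4 - 5*j^3 + 3*j^2 - 11*j + 1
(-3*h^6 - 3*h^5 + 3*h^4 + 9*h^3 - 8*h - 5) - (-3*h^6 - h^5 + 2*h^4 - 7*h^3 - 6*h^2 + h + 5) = -2*h^5 + h^4 + 16*h^3 + 6*h^2 - 9*h - 10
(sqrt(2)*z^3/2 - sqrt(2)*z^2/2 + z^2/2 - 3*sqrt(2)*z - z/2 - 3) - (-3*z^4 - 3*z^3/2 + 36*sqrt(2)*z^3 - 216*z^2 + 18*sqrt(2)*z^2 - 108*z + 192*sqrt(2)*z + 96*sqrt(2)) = 3*z^4 - 71*sqrt(2)*z^3/2 + 3*z^3/2 - 37*sqrt(2)*z^2/2 + 433*z^2/2 - 195*sqrt(2)*z + 215*z/2 - 96*sqrt(2) - 3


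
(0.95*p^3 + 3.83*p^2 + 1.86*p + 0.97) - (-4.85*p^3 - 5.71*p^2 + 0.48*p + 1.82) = 5.8*p^3 + 9.54*p^2 + 1.38*p - 0.85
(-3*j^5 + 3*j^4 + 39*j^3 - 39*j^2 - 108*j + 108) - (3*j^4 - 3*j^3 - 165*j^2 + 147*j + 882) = -3*j^5 + 42*j^3 + 126*j^2 - 255*j - 774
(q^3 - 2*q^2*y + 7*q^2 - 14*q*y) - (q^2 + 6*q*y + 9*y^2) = q^3 - 2*q^2*y + 6*q^2 - 20*q*y - 9*y^2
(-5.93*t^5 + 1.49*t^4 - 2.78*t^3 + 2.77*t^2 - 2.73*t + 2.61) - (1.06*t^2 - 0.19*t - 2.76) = -5.93*t^5 + 1.49*t^4 - 2.78*t^3 + 1.71*t^2 - 2.54*t + 5.37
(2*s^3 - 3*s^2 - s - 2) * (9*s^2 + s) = 18*s^5 - 25*s^4 - 12*s^3 - 19*s^2 - 2*s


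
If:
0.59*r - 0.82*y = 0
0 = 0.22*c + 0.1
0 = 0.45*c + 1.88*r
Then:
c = -0.45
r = 0.11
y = 0.08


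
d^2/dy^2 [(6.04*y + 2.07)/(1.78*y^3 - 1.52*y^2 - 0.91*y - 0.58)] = (114.822816*y^5 - 19.347888*y^4 - 42.132656*y^3 + 83.405604*y^2 - 1.947432*y - 6.597314)/(5.639752*y^9 - 14.447904*y^8 + 3.687804*y^7 + 5.747752*y^6 + 7.53015*y^5 - 2.159328*y^4 - 3.770731*y^3 - 2.974878*y^2 - 0.918372*y - 0.195112)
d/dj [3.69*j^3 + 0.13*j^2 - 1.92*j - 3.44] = 11.07*j^2 + 0.26*j - 1.92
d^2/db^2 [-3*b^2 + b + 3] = -6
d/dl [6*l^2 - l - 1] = 12*l - 1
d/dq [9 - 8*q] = -8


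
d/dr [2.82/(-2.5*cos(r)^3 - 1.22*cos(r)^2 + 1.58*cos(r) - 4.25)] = (-21.15*cos(r)^2 - 6.8808*cos(r) + 4.4556)*sin(r)/(2.5*cos(r)^3 + 1.22*cos(r)^2 - 1.58*cos(r) + 4.25)^2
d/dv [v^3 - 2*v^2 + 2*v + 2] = 3*v^2 - 4*v + 2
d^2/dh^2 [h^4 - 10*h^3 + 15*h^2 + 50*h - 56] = 12*h^2 - 60*h + 30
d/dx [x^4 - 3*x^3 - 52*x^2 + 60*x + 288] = 4*x^3 - 9*x^2 - 104*x + 60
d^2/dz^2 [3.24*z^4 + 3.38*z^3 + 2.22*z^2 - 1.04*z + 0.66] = 38.88*z^2 + 20.28*z + 4.44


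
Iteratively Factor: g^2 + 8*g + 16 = (g + 4)*(g + 4)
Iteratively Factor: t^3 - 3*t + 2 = (t + 2)*(t^2 - 2*t + 1) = (t - 1)*(t + 2)*(t - 1)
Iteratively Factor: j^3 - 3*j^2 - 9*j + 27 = (j - 3)*(j^2 - 9) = (j - 3)^2*(j + 3)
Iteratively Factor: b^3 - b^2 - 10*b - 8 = (b + 1)*(b^2 - 2*b - 8) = (b - 4)*(b + 1)*(b + 2)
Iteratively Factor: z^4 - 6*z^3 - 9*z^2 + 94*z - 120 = (z + 4)*(z^3 - 10*z^2 + 31*z - 30) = (z - 3)*(z + 4)*(z^2 - 7*z + 10) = (z - 3)*(z - 2)*(z + 4)*(z - 5)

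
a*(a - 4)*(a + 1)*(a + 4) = a^4 + a^3 - 16*a^2 - 16*a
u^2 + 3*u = u*(u + 3)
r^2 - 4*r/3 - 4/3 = (r - 2)*(r + 2/3)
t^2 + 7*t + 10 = (t + 2)*(t + 5)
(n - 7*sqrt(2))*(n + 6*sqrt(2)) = n^2 - sqrt(2)*n - 84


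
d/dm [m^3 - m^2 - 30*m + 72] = 3*m^2 - 2*m - 30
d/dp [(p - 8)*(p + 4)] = 2*p - 4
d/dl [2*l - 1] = 2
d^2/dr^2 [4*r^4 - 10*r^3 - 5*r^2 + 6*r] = 48*r^2 - 60*r - 10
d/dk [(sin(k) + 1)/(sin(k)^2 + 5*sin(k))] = (-2*sin(k) + cos(k)^2 - 6)*cos(k)/((sin(k) + 5)^2*sin(k)^2)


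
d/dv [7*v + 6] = 7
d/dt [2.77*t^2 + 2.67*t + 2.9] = 5.54*t + 2.67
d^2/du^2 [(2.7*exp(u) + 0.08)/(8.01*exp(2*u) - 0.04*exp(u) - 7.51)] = (173.23227*exp(4*u) + 21.396312*exp(3*u) + 974.435724*exp(2*u) + 18.43868*exp(u) + 152.256238)*exp(u)/(513.922401*exp(6*u) - 7.699212*exp(5*u) - 1445.488605*exp(4*u) + 14.43716*exp(3*u) + 1355.258355*exp(2*u) - 6.768012*exp(u) - 423.564751)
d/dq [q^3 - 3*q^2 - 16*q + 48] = 3*q^2 - 6*q - 16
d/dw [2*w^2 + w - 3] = 4*w + 1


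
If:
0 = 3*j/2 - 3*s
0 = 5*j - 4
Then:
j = 4/5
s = 2/5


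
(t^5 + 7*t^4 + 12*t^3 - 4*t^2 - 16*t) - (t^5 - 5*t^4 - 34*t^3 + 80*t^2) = 12*t^4 + 46*t^3 - 84*t^2 - 16*t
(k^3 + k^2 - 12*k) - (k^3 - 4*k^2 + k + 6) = 5*k^2 - 13*k - 6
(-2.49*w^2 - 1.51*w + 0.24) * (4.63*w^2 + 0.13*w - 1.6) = -11.5287*w^4 - 7.315*w^3 + 4.8989*w^2 + 2.4472*w - 0.384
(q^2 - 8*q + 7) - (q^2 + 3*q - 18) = 25 - 11*q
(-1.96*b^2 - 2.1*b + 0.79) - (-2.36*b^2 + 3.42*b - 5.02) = 0.4*b^2 - 5.52*b + 5.81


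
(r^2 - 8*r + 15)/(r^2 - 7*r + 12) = (r - 5)/(r - 4)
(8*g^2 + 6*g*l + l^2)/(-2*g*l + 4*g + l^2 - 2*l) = (-8*g^2 - 6*g*l - l^2)/(2*g*l - 4*g - l^2 + 2*l)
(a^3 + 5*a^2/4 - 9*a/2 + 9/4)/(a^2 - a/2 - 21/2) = (4*a^2 - 7*a + 3)/(2*(2*a - 7))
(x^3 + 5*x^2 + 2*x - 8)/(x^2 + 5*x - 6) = (x^2 + 6*x + 8)/(x + 6)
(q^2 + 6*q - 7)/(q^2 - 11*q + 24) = (q^2 + 6*q - 7)/(q^2 - 11*q + 24)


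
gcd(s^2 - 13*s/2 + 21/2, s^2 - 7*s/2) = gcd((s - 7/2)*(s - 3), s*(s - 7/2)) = s - 7/2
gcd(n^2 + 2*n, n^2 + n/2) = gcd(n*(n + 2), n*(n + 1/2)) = n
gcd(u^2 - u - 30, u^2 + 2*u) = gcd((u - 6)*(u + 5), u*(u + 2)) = 1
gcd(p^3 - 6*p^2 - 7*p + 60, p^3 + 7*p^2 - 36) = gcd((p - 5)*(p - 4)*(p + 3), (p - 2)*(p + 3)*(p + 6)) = p + 3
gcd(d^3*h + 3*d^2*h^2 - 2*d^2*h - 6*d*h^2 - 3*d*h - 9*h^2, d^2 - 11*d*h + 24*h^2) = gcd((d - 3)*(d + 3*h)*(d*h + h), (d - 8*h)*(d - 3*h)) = 1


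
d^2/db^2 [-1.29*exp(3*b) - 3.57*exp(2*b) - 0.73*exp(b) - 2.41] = (-11.61*exp(2*b) - 14.28*exp(b) - 0.73)*exp(b)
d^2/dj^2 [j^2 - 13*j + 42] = 2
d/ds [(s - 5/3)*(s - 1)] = 2*s - 8/3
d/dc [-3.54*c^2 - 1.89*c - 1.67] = -7.08*c - 1.89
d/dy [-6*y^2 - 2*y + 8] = -12*y - 2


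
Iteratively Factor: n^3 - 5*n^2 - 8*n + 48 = (n + 3)*(n^2 - 8*n + 16) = (n - 4)*(n + 3)*(n - 4)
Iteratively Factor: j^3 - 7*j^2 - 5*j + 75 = (j + 3)*(j^2 - 10*j + 25) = (j - 5)*(j + 3)*(j - 5)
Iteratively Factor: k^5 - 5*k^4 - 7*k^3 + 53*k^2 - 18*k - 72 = (k + 1)*(k^4 - 6*k^3 - k^2 + 54*k - 72) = (k - 2)*(k + 1)*(k^3 - 4*k^2 - 9*k + 36) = (k - 3)*(k - 2)*(k + 1)*(k^2 - k - 12) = (k - 4)*(k - 3)*(k - 2)*(k + 1)*(k + 3)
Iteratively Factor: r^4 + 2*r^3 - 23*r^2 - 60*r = (r + 3)*(r^3 - r^2 - 20*r) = (r + 3)*(r + 4)*(r^2 - 5*r) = (r - 5)*(r + 3)*(r + 4)*(r)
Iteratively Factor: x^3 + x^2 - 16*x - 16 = (x - 4)*(x^2 + 5*x + 4) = (x - 4)*(x + 4)*(x + 1)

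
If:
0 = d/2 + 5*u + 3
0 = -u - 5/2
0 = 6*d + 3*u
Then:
No Solution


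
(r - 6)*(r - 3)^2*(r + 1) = r^4 - 11*r^3 + 33*r^2 - 9*r - 54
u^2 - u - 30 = (u - 6)*(u + 5)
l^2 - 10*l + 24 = (l - 6)*(l - 4)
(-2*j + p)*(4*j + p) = -8*j^2 + 2*j*p + p^2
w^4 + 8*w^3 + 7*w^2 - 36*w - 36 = (w - 2)*(w + 1)*(w + 3)*(w + 6)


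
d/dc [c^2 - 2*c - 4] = 2*c - 2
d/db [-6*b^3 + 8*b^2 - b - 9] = -18*b^2 + 16*b - 1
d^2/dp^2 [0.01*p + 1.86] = 0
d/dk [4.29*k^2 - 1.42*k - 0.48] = 8.58*k - 1.42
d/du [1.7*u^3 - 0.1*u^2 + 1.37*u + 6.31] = 5.1*u^2 - 0.2*u + 1.37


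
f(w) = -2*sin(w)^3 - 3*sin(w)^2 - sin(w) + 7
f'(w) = -6*sin(w)^2*cos(w) - 6*sin(w)*cos(w) - cos(w)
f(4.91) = 6.98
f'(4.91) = -0.17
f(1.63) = 1.02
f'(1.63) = 0.77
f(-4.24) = 2.32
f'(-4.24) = 5.05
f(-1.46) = 6.99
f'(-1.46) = -0.11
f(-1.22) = 6.95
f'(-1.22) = -0.23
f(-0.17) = 7.09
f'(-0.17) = -0.15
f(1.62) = 1.02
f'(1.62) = 0.64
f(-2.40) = 6.92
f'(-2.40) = -0.23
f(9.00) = 5.94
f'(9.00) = 4.09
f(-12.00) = 5.29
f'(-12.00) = -5.02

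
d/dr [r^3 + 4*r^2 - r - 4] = 3*r^2 + 8*r - 1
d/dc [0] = 0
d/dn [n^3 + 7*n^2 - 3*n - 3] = 3*n^2 + 14*n - 3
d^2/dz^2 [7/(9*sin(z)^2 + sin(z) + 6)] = 7*(-324*sin(z)^4 - 27*sin(z)^3 + 701*sin(z)^2 + 60*sin(z) - 106)/(9*sin(z)^2 + sin(z) + 6)^3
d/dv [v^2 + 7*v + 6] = 2*v + 7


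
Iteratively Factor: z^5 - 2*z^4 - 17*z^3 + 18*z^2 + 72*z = (z + 3)*(z^4 - 5*z^3 - 2*z^2 + 24*z) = (z - 3)*(z + 3)*(z^3 - 2*z^2 - 8*z) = z*(z - 3)*(z + 3)*(z^2 - 2*z - 8) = z*(z - 3)*(z + 2)*(z + 3)*(z - 4)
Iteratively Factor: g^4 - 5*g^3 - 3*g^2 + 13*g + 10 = (g + 1)*(g^3 - 6*g^2 + 3*g + 10) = (g - 5)*(g + 1)*(g^2 - g - 2) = (g - 5)*(g + 1)^2*(g - 2)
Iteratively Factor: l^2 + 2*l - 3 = (l - 1)*(l + 3)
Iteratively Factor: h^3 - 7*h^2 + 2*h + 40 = (h - 4)*(h^2 - 3*h - 10) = (h - 4)*(h + 2)*(h - 5)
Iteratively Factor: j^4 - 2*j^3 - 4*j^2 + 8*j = (j - 2)*(j^3 - 4*j) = (j - 2)^2*(j^2 + 2*j) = (j - 2)^2*(j + 2)*(j)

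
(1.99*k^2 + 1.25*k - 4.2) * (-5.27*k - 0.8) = -10.4873*k^3 - 8.1795*k^2 + 21.134*k + 3.36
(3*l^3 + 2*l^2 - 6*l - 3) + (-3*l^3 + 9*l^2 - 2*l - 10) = 11*l^2 - 8*l - 13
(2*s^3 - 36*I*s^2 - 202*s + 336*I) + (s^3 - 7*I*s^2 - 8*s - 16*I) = 3*s^3 - 43*I*s^2 - 210*s + 320*I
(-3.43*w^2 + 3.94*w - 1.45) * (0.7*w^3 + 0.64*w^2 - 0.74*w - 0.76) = -2.401*w^5 + 0.5628*w^4 + 4.0448*w^3 - 1.2368*w^2 - 1.9214*w + 1.102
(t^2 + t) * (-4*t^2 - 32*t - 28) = -4*t^4 - 36*t^3 - 60*t^2 - 28*t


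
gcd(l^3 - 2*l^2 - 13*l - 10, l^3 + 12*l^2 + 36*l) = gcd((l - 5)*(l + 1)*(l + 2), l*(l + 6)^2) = 1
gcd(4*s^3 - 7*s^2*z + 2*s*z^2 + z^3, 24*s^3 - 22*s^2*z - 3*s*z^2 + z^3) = -4*s^2 + 3*s*z + z^2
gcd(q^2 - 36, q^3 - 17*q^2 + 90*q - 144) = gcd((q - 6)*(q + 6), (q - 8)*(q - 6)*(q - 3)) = q - 6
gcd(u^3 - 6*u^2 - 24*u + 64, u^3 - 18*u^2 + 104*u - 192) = u - 8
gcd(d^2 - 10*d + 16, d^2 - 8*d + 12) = d - 2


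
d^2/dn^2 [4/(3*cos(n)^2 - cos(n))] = 4*(-9*(1 - cos(2*n))^2 - 45*cos(n)/4 - 19*cos(2*n)/2 + 9*cos(3*n)/4 + 57/2)/((3*cos(n) - 1)^3*cos(n)^3)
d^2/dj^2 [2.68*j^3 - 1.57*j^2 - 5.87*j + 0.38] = 16.08*j - 3.14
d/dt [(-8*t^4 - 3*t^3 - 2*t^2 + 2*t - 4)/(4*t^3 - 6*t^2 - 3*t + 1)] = (-32*t^6 + 96*t^5 + 98*t^4 - 30*t^3 + 57*t^2 - 52*t - 10)/(16*t^6 - 48*t^5 + 12*t^4 + 44*t^3 - 3*t^2 - 6*t + 1)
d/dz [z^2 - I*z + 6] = 2*z - I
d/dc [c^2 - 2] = 2*c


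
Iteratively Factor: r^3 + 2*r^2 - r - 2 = (r + 2)*(r^2 - 1) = (r - 1)*(r + 2)*(r + 1)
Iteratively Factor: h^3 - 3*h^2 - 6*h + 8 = (h - 1)*(h^2 - 2*h - 8) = (h - 4)*(h - 1)*(h + 2)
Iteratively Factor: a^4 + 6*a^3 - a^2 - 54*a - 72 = (a - 3)*(a^3 + 9*a^2 + 26*a + 24) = (a - 3)*(a + 2)*(a^2 + 7*a + 12) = (a - 3)*(a + 2)*(a + 3)*(a + 4)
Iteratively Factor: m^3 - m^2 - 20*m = (m - 5)*(m^2 + 4*m) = (m - 5)*(m + 4)*(m)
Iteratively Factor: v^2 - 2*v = (v)*(v - 2)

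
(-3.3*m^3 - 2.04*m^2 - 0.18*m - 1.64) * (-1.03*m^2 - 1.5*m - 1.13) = 3.399*m^5 + 7.0512*m^4 + 6.9744*m^3 + 4.2644*m^2 + 2.6634*m + 1.8532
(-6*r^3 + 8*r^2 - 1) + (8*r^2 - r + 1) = -6*r^3 + 16*r^2 - r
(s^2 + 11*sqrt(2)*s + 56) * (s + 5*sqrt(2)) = s^3 + 16*sqrt(2)*s^2 + 166*s + 280*sqrt(2)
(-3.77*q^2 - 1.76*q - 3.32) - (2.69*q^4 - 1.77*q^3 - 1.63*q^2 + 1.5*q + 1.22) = -2.69*q^4 + 1.77*q^3 - 2.14*q^2 - 3.26*q - 4.54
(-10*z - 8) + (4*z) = -6*z - 8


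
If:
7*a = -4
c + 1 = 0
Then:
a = -4/7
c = -1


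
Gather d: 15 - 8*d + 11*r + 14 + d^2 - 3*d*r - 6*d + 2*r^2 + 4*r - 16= d^2 + d*(-3*r - 14) + 2*r^2 + 15*r + 13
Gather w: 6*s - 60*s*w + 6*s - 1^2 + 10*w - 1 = 12*s + w*(10 - 60*s) - 2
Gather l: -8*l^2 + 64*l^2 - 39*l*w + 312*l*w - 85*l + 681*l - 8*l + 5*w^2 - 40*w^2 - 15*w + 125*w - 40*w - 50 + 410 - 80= 56*l^2 + l*(273*w + 588) - 35*w^2 + 70*w + 280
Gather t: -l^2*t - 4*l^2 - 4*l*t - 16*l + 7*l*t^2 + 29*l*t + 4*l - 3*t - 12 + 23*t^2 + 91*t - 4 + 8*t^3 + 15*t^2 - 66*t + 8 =-4*l^2 - 12*l + 8*t^3 + t^2*(7*l + 38) + t*(-l^2 + 25*l + 22) - 8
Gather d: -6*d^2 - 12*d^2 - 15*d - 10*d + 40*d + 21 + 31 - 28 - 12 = -18*d^2 + 15*d + 12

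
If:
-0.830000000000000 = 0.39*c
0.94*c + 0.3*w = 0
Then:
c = -2.13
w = 6.67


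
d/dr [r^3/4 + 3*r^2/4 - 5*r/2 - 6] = 3*r^2/4 + 3*r/2 - 5/2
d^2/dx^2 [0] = 0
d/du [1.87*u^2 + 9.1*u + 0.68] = 3.74*u + 9.1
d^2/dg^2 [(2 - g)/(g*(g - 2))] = -2/g^3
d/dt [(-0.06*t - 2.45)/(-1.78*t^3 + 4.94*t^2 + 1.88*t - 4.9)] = (-0.2136*t^3 - 12.7866*t^2 + 24.206*t + 4.9)/(3.1684*t^6 - 17.5864*t^5 + 17.7108*t^4 + 36.0184*t^3 - 44.8776*t^2 - 18.424*t + 24.01)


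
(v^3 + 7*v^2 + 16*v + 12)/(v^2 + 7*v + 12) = (v^2 + 4*v + 4)/(v + 4)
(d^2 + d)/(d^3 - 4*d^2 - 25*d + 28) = d*(d + 1)/(d^3 - 4*d^2 - 25*d + 28)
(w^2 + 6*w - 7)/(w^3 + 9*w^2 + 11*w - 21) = 1/(w + 3)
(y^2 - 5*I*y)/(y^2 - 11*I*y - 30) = y/(y - 6*I)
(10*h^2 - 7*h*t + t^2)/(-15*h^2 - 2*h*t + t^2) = (-2*h + t)/(3*h + t)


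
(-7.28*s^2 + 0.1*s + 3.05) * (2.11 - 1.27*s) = 9.2456*s^3 - 15.4878*s^2 - 3.6625*s + 6.4355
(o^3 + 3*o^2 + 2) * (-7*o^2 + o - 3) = -7*o^5 - 20*o^4 - 23*o^2 + 2*o - 6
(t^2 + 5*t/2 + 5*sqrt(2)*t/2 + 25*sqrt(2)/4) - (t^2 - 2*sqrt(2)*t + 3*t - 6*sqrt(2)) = -t/2 + 9*sqrt(2)*t/2 + 49*sqrt(2)/4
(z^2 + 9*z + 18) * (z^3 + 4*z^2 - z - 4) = z^5 + 13*z^4 + 53*z^3 + 59*z^2 - 54*z - 72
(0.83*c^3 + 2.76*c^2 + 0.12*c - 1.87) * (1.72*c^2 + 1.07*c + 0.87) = 1.4276*c^5 + 5.6353*c^4 + 3.8817*c^3 - 0.6868*c^2 - 1.8965*c - 1.6269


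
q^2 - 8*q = q*(q - 8)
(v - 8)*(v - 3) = v^2 - 11*v + 24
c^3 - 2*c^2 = c^2*(c - 2)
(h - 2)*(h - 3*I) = h^2 - 2*h - 3*I*h + 6*I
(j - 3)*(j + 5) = j^2 + 2*j - 15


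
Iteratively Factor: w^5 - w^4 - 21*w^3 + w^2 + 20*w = (w - 1)*(w^4 - 21*w^2 - 20*w) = (w - 1)*(w + 4)*(w^3 - 4*w^2 - 5*w) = w*(w - 1)*(w + 4)*(w^2 - 4*w - 5) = w*(w - 1)*(w + 1)*(w + 4)*(w - 5)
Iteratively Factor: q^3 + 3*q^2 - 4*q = (q - 1)*(q^2 + 4*q) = q*(q - 1)*(q + 4)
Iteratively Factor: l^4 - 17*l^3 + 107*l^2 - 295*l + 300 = (l - 3)*(l^3 - 14*l^2 + 65*l - 100) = (l - 4)*(l - 3)*(l^2 - 10*l + 25) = (l - 5)*(l - 4)*(l - 3)*(l - 5)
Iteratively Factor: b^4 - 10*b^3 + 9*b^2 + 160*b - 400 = (b - 5)*(b^3 - 5*b^2 - 16*b + 80) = (b - 5)*(b - 4)*(b^2 - b - 20) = (b - 5)*(b - 4)*(b + 4)*(b - 5)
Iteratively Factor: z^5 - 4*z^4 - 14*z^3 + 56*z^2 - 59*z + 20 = (z - 1)*(z^4 - 3*z^3 - 17*z^2 + 39*z - 20) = (z - 1)^2*(z^3 - 2*z^2 - 19*z + 20) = (z - 5)*(z - 1)^2*(z^2 + 3*z - 4) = (z - 5)*(z - 1)^3*(z + 4)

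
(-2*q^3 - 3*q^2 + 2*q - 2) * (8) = -16*q^3 - 24*q^2 + 16*q - 16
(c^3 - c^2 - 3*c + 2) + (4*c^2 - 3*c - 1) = c^3 + 3*c^2 - 6*c + 1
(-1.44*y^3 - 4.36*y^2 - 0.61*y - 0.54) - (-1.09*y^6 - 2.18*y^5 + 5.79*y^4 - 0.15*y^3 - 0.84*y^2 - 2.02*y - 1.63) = 1.09*y^6 + 2.18*y^5 - 5.79*y^4 - 1.29*y^3 - 3.52*y^2 + 1.41*y + 1.09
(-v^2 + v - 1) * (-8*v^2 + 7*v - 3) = 8*v^4 - 15*v^3 + 18*v^2 - 10*v + 3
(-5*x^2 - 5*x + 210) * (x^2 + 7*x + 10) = -5*x^4 - 40*x^3 + 125*x^2 + 1420*x + 2100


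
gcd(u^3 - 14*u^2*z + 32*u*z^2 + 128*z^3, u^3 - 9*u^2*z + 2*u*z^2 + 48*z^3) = -u^2 + 6*u*z + 16*z^2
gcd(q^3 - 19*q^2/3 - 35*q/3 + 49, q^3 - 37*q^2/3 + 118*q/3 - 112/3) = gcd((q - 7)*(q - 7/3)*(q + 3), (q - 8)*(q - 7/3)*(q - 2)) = q - 7/3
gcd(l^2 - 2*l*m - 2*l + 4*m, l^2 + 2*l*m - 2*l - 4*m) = l - 2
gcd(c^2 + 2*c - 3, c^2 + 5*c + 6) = c + 3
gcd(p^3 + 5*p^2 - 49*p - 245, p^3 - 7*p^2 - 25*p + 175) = p^2 - 2*p - 35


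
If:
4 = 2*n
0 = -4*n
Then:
No Solution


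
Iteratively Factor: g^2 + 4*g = (g)*(g + 4)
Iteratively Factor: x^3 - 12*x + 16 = (x - 2)*(x^2 + 2*x - 8) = (x - 2)^2*(x + 4)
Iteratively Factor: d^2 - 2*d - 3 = (d + 1)*(d - 3)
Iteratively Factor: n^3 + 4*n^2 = (n)*(n^2 + 4*n) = n*(n + 4)*(n)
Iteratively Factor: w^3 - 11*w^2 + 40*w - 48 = (w - 3)*(w^2 - 8*w + 16) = (w - 4)*(w - 3)*(w - 4)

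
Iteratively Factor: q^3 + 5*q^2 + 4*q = (q)*(q^2 + 5*q + 4) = q*(q + 1)*(q + 4)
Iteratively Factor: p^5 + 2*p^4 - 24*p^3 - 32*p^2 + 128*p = (p - 4)*(p^4 + 6*p^3 - 32*p) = (p - 4)*(p + 4)*(p^3 + 2*p^2 - 8*p) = p*(p - 4)*(p + 4)*(p^2 + 2*p - 8) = p*(p - 4)*(p - 2)*(p + 4)*(p + 4)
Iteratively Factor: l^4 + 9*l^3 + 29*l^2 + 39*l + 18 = (l + 3)*(l^3 + 6*l^2 + 11*l + 6) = (l + 3)^2*(l^2 + 3*l + 2) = (l + 1)*(l + 3)^2*(l + 2)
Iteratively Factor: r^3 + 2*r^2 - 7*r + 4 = (r - 1)*(r^2 + 3*r - 4) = (r - 1)*(r + 4)*(r - 1)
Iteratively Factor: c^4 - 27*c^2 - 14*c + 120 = (c + 4)*(c^3 - 4*c^2 - 11*c + 30) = (c - 2)*(c + 4)*(c^2 - 2*c - 15) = (c - 5)*(c - 2)*(c + 4)*(c + 3)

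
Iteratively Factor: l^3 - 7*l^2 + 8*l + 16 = (l - 4)*(l^2 - 3*l - 4) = (l - 4)^2*(l + 1)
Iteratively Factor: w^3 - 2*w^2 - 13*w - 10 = (w - 5)*(w^2 + 3*w + 2) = (w - 5)*(w + 2)*(w + 1)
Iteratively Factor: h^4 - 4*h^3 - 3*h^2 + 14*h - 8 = (h - 1)*(h^3 - 3*h^2 - 6*h + 8) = (h - 1)*(h + 2)*(h^2 - 5*h + 4) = (h - 4)*(h - 1)*(h + 2)*(h - 1)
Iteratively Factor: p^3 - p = (p + 1)*(p^2 - p) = p*(p + 1)*(p - 1)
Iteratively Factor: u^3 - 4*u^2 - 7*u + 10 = (u - 1)*(u^2 - 3*u - 10) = (u - 1)*(u + 2)*(u - 5)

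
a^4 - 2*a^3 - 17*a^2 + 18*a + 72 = (a - 4)*(a - 3)*(a + 2)*(a + 3)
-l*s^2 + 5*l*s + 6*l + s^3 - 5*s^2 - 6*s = (-l + s)*(s - 6)*(s + 1)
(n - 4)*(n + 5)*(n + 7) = n^3 + 8*n^2 - 13*n - 140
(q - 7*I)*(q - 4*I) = q^2 - 11*I*q - 28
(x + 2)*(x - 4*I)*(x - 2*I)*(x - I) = x^4 + 2*x^3 - 7*I*x^3 - 14*x^2 - 14*I*x^2 - 28*x + 8*I*x + 16*I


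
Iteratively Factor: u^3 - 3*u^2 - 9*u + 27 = (u + 3)*(u^2 - 6*u + 9) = (u - 3)*(u + 3)*(u - 3)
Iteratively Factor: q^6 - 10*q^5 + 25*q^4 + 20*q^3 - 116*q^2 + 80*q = (q - 2)*(q^5 - 8*q^4 + 9*q^3 + 38*q^2 - 40*q) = (q - 5)*(q - 2)*(q^4 - 3*q^3 - 6*q^2 + 8*q) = q*(q - 5)*(q - 2)*(q^3 - 3*q^2 - 6*q + 8) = q*(q - 5)*(q - 2)*(q + 2)*(q^2 - 5*q + 4) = q*(q - 5)*(q - 2)*(q - 1)*(q + 2)*(q - 4)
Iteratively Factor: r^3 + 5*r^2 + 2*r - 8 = (r + 2)*(r^2 + 3*r - 4) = (r + 2)*(r + 4)*(r - 1)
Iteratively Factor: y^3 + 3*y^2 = (y)*(y^2 + 3*y) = y*(y + 3)*(y)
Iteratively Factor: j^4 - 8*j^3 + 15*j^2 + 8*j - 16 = (j - 1)*(j^3 - 7*j^2 + 8*j + 16) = (j - 4)*(j - 1)*(j^2 - 3*j - 4) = (j - 4)*(j - 1)*(j + 1)*(j - 4)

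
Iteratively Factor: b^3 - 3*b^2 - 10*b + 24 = (b - 2)*(b^2 - b - 12) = (b - 4)*(b - 2)*(b + 3)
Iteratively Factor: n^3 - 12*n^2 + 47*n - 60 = (n - 3)*(n^2 - 9*n + 20) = (n - 4)*(n - 3)*(n - 5)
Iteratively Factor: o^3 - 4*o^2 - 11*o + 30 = (o + 3)*(o^2 - 7*o + 10) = (o - 2)*(o + 3)*(o - 5)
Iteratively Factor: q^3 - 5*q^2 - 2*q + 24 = (q + 2)*(q^2 - 7*q + 12) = (q - 3)*(q + 2)*(q - 4)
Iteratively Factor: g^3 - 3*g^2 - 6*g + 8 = (g - 4)*(g^2 + g - 2) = (g - 4)*(g - 1)*(g + 2)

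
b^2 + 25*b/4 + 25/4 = (b + 5/4)*(b + 5)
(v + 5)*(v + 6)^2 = v^3 + 17*v^2 + 96*v + 180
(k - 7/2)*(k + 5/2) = k^2 - k - 35/4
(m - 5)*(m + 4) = m^2 - m - 20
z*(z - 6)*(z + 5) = z^3 - z^2 - 30*z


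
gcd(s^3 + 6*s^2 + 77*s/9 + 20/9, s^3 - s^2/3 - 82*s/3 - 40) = s^2 + 17*s/3 + 20/3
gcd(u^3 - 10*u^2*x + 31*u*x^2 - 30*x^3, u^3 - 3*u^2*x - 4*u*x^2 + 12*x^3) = u^2 - 5*u*x + 6*x^2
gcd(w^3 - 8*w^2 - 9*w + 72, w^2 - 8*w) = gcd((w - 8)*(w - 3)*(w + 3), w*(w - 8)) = w - 8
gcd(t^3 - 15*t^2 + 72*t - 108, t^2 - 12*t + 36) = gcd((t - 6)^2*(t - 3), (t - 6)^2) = t^2 - 12*t + 36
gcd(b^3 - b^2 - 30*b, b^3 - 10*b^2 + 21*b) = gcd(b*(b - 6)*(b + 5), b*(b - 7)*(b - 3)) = b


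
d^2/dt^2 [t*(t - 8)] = 2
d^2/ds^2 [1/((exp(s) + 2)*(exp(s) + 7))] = (4*exp(3*s) + 27*exp(2*s) + 25*exp(s) - 126)*exp(s)/(exp(6*s) + 27*exp(5*s) + 285*exp(4*s) + 1485*exp(3*s) + 3990*exp(2*s) + 5292*exp(s) + 2744)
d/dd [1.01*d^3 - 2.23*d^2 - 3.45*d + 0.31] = 3.03*d^2 - 4.46*d - 3.45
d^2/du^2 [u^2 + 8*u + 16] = 2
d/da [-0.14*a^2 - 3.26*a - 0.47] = -0.28*a - 3.26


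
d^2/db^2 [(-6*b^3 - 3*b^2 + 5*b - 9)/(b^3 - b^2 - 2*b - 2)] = 2*(-9*b^6 - 21*b^5 - 159*b^4 + 39*b^3 + 33*b^2 - 210*b - 50)/(b^9 - 3*b^8 - 3*b^7 + 5*b^6 + 18*b^5 + 6*b^4 - 20*b^3 - 36*b^2 - 24*b - 8)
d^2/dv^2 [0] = 0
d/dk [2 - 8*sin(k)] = -8*cos(k)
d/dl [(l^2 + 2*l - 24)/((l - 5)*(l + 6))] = -1/(l^2 - 10*l + 25)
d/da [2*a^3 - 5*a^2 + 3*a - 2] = 6*a^2 - 10*a + 3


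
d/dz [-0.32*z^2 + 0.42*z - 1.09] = 0.42 - 0.64*z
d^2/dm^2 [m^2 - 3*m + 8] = 2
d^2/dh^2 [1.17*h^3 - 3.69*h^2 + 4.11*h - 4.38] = 7.02*h - 7.38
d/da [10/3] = 0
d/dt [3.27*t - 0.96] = 3.27000000000000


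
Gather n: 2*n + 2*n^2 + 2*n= 2*n^2 + 4*n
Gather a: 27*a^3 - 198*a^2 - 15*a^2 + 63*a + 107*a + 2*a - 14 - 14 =27*a^3 - 213*a^2 + 172*a - 28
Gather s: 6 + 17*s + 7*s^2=7*s^2 + 17*s + 6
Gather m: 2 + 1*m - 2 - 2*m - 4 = -m - 4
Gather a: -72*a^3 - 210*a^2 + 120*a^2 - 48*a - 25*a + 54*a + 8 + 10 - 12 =-72*a^3 - 90*a^2 - 19*a + 6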